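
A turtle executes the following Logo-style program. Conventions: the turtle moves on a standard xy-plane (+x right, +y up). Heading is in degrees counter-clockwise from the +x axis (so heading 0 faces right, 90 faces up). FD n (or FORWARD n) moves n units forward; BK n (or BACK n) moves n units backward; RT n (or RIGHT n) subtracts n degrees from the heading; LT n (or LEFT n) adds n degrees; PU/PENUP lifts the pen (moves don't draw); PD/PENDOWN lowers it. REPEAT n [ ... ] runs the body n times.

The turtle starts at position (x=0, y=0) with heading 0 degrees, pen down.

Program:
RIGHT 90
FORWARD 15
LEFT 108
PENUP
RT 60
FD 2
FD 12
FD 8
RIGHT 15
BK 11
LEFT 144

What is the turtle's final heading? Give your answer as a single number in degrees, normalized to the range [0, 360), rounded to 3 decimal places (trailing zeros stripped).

Executing turtle program step by step:
Start: pos=(0,0), heading=0, pen down
RT 90: heading 0 -> 270
FD 15: (0,0) -> (0,-15) [heading=270, draw]
LT 108: heading 270 -> 18
PU: pen up
RT 60: heading 18 -> 318
FD 2: (0,-15) -> (1.486,-16.338) [heading=318, move]
FD 12: (1.486,-16.338) -> (10.404,-24.368) [heading=318, move]
FD 8: (10.404,-24.368) -> (16.349,-29.721) [heading=318, move]
RT 15: heading 318 -> 303
BK 11: (16.349,-29.721) -> (10.358,-20.495) [heading=303, move]
LT 144: heading 303 -> 87
Final: pos=(10.358,-20.495), heading=87, 1 segment(s) drawn

Answer: 87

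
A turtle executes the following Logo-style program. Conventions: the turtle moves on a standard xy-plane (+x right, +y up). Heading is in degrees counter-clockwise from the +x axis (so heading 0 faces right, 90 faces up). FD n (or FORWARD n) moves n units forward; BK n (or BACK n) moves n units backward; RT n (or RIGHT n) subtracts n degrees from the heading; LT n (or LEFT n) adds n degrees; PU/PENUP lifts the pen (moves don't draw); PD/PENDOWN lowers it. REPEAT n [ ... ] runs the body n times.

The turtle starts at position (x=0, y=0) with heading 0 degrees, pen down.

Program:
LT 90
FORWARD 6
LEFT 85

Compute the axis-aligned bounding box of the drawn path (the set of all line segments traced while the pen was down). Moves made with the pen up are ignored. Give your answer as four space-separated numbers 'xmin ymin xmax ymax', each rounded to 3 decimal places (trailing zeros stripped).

Answer: 0 0 0 6

Derivation:
Executing turtle program step by step:
Start: pos=(0,0), heading=0, pen down
LT 90: heading 0 -> 90
FD 6: (0,0) -> (0,6) [heading=90, draw]
LT 85: heading 90 -> 175
Final: pos=(0,6), heading=175, 1 segment(s) drawn

Segment endpoints: x in {0, 0}, y in {0, 6}
xmin=0, ymin=0, xmax=0, ymax=6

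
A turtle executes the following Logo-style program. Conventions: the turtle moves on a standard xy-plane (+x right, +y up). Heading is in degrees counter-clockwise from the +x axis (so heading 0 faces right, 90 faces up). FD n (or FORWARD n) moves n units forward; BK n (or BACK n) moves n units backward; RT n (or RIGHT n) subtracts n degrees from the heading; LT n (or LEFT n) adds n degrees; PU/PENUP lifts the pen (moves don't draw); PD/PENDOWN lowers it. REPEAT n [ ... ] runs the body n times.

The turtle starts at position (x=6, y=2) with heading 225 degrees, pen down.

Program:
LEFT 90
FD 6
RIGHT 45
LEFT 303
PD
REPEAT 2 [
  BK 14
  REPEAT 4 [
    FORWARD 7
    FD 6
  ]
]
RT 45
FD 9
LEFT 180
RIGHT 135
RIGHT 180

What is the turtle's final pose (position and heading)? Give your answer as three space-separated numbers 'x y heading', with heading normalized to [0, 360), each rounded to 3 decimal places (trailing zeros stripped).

Executing turtle program step by step:
Start: pos=(6,2), heading=225, pen down
LT 90: heading 225 -> 315
FD 6: (6,2) -> (10.243,-2.243) [heading=315, draw]
RT 45: heading 315 -> 270
LT 303: heading 270 -> 213
PD: pen down
REPEAT 2 [
  -- iteration 1/2 --
  BK 14: (10.243,-2.243) -> (21.984,5.382) [heading=213, draw]
  REPEAT 4 [
    -- iteration 1/4 --
    FD 7: (21.984,5.382) -> (16.113,1.57) [heading=213, draw]
    FD 6: (16.113,1.57) -> (11.081,-1.698) [heading=213, draw]
    -- iteration 2/4 --
    FD 7: (11.081,-1.698) -> (5.211,-5.51) [heading=213, draw]
    FD 6: (5.211,-5.51) -> (0.179,-8.778) [heading=213, draw]
    -- iteration 3/4 --
    FD 7: (0.179,-8.778) -> (-5.692,-12.591) [heading=213, draw]
    FD 6: (-5.692,-12.591) -> (-10.724,-15.859) [heading=213, draw]
    -- iteration 4/4 --
    FD 7: (-10.724,-15.859) -> (-16.595,-19.671) [heading=213, draw]
    FD 6: (-16.595,-19.671) -> (-21.627,-22.939) [heading=213, draw]
  ]
  -- iteration 2/2 --
  BK 14: (-21.627,-22.939) -> (-9.885,-15.314) [heading=213, draw]
  REPEAT 4 [
    -- iteration 1/4 --
    FD 7: (-9.885,-15.314) -> (-15.756,-19.126) [heading=213, draw]
    FD 6: (-15.756,-19.126) -> (-20.788,-22.394) [heading=213, draw]
    -- iteration 2/4 --
    FD 7: (-20.788,-22.394) -> (-26.659,-26.207) [heading=213, draw]
    FD 6: (-26.659,-26.207) -> (-31.691,-29.475) [heading=213, draw]
    -- iteration 3/4 --
    FD 7: (-31.691,-29.475) -> (-37.562,-33.287) [heading=213, draw]
    FD 6: (-37.562,-33.287) -> (-42.594,-36.555) [heading=213, draw]
    -- iteration 4/4 --
    FD 7: (-42.594,-36.555) -> (-48.464,-40.367) [heading=213, draw]
    FD 6: (-48.464,-40.367) -> (-53.496,-43.635) [heading=213, draw]
  ]
]
RT 45: heading 213 -> 168
FD 9: (-53.496,-43.635) -> (-62.3,-41.764) [heading=168, draw]
LT 180: heading 168 -> 348
RT 135: heading 348 -> 213
RT 180: heading 213 -> 33
Final: pos=(-62.3,-41.764), heading=33, 20 segment(s) drawn

Answer: -62.3 -41.764 33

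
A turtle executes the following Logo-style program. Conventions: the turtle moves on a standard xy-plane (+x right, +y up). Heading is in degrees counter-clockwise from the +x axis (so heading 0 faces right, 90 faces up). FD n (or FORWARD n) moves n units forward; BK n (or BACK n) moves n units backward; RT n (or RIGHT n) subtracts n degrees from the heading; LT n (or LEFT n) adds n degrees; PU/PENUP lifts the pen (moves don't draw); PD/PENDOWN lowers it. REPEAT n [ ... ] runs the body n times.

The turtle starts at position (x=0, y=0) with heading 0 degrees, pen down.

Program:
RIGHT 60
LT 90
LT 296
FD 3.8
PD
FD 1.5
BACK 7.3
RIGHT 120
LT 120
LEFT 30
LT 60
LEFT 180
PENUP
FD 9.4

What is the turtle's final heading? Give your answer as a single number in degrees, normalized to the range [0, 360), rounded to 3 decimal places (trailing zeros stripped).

Answer: 236

Derivation:
Executing turtle program step by step:
Start: pos=(0,0), heading=0, pen down
RT 60: heading 0 -> 300
LT 90: heading 300 -> 30
LT 296: heading 30 -> 326
FD 3.8: (0,0) -> (3.15,-2.125) [heading=326, draw]
PD: pen down
FD 1.5: (3.15,-2.125) -> (4.394,-2.964) [heading=326, draw]
BK 7.3: (4.394,-2.964) -> (-1.658,1.118) [heading=326, draw]
RT 120: heading 326 -> 206
LT 120: heading 206 -> 326
LT 30: heading 326 -> 356
LT 60: heading 356 -> 56
LT 180: heading 56 -> 236
PU: pen up
FD 9.4: (-1.658,1.118) -> (-6.914,-6.675) [heading=236, move]
Final: pos=(-6.914,-6.675), heading=236, 3 segment(s) drawn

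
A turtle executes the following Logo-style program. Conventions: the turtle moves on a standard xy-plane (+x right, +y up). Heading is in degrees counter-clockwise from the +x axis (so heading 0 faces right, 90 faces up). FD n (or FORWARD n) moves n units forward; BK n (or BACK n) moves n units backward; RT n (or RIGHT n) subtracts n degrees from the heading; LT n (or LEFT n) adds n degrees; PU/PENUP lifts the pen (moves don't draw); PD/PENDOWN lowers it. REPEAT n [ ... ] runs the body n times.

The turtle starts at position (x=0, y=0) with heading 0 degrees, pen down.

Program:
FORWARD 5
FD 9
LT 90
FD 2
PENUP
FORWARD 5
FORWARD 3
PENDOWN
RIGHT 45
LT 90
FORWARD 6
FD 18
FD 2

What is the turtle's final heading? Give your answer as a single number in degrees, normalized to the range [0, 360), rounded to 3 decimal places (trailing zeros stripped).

Answer: 135

Derivation:
Executing turtle program step by step:
Start: pos=(0,0), heading=0, pen down
FD 5: (0,0) -> (5,0) [heading=0, draw]
FD 9: (5,0) -> (14,0) [heading=0, draw]
LT 90: heading 0 -> 90
FD 2: (14,0) -> (14,2) [heading=90, draw]
PU: pen up
FD 5: (14,2) -> (14,7) [heading=90, move]
FD 3: (14,7) -> (14,10) [heading=90, move]
PD: pen down
RT 45: heading 90 -> 45
LT 90: heading 45 -> 135
FD 6: (14,10) -> (9.757,14.243) [heading=135, draw]
FD 18: (9.757,14.243) -> (-2.971,26.971) [heading=135, draw]
FD 2: (-2.971,26.971) -> (-4.385,28.385) [heading=135, draw]
Final: pos=(-4.385,28.385), heading=135, 6 segment(s) drawn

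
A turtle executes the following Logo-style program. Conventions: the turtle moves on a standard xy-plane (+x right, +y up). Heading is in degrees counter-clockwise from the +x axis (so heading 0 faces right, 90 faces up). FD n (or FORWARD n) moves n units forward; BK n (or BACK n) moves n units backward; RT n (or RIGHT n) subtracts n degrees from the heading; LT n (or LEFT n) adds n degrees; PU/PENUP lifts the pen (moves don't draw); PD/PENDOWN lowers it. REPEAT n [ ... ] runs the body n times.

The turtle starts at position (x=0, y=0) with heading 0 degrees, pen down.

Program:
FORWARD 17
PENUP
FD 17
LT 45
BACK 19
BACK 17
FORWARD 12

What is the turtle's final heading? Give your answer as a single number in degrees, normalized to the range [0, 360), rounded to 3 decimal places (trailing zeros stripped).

Answer: 45

Derivation:
Executing turtle program step by step:
Start: pos=(0,0), heading=0, pen down
FD 17: (0,0) -> (17,0) [heading=0, draw]
PU: pen up
FD 17: (17,0) -> (34,0) [heading=0, move]
LT 45: heading 0 -> 45
BK 19: (34,0) -> (20.565,-13.435) [heading=45, move]
BK 17: (20.565,-13.435) -> (8.544,-25.456) [heading=45, move]
FD 12: (8.544,-25.456) -> (17.029,-16.971) [heading=45, move]
Final: pos=(17.029,-16.971), heading=45, 1 segment(s) drawn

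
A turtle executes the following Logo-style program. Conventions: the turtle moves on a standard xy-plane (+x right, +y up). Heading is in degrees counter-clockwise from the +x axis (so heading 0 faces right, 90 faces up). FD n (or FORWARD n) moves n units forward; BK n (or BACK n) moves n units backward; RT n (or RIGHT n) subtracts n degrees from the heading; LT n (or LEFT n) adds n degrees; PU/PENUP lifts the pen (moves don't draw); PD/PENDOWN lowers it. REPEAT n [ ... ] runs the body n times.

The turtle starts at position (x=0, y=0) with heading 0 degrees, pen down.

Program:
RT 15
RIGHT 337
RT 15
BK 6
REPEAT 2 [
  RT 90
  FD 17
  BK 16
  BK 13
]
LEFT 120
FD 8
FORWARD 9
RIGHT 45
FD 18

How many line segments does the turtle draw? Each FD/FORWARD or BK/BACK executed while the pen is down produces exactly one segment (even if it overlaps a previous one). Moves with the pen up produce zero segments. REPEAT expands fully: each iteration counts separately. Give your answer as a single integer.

Executing turtle program step by step:
Start: pos=(0,0), heading=0, pen down
RT 15: heading 0 -> 345
RT 337: heading 345 -> 8
RT 15: heading 8 -> 353
BK 6: (0,0) -> (-5.955,0.731) [heading=353, draw]
REPEAT 2 [
  -- iteration 1/2 --
  RT 90: heading 353 -> 263
  FD 17: (-5.955,0.731) -> (-8.027,-16.142) [heading=263, draw]
  BK 16: (-8.027,-16.142) -> (-6.077,-0.261) [heading=263, draw]
  BK 13: (-6.077,-0.261) -> (-4.493,12.642) [heading=263, draw]
  -- iteration 2/2 --
  RT 90: heading 263 -> 173
  FD 17: (-4.493,12.642) -> (-21.366,14.714) [heading=173, draw]
  BK 16: (-21.366,14.714) -> (-5.485,12.764) [heading=173, draw]
  BK 13: (-5.485,12.764) -> (7.418,11.179) [heading=173, draw]
]
LT 120: heading 173 -> 293
FD 8: (7.418,11.179) -> (10.544,3.815) [heading=293, draw]
FD 9: (10.544,3.815) -> (14.06,-4.469) [heading=293, draw]
RT 45: heading 293 -> 248
FD 18: (14.06,-4.469) -> (7.317,-21.159) [heading=248, draw]
Final: pos=(7.317,-21.159), heading=248, 10 segment(s) drawn
Segments drawn: 10

Answer: 10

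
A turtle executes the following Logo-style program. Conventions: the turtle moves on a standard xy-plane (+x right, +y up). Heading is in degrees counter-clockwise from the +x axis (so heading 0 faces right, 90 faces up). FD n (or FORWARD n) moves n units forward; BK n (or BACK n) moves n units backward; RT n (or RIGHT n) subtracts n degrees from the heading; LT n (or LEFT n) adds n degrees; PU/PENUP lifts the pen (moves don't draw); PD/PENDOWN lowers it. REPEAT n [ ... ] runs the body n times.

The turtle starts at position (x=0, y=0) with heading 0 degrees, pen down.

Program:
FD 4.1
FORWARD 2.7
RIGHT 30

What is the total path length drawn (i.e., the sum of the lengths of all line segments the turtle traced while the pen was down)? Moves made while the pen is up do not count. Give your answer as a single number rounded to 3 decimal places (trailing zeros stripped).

Answer: 6.8

Derivation:
Executing turtle program step by step:
Start: pos=(0,0), heading=0, pen down
FD 4.1: (0,0) -> (4.1,0) [heading=0, draw]
FD 2.7: (4.1,0) -> (6.8,0) [heading=0, draw]
RT 30: heading 0 -> 330
Final: pos=(6.8,0), heading=330, 2 segment(s) drawn

Segment lengths:
  seg 1: (0,0) -> (4.1,0), length = 4.1
  seg 2: (4.1,0) -> (6.8,0), length = 2.7
Total = 6.8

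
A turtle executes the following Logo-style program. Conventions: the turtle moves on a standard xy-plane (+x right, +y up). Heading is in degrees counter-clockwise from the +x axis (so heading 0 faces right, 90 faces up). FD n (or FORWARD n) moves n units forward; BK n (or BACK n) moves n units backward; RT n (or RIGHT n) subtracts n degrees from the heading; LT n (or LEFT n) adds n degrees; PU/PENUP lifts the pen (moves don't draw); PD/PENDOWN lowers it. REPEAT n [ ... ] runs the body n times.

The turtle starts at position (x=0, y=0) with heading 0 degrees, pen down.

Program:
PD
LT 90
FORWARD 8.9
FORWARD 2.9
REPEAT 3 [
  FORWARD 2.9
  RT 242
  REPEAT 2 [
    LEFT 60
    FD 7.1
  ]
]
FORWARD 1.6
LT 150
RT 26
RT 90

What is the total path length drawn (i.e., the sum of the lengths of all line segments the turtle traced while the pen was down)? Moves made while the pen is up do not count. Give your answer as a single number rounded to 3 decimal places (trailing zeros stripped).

Answer: 64.7

Derivation:
Executing turtle program step by step:
Start: pos=(0,0), heading=0, pen down
PD: pen down
LT 90: heading 0 -> 90
FD 8.9: (0,0) -> (0,8.9) [heading=90, draw]
FD 2.9: (0,8.9) -> (0,11.8) [heading=90, draw]
REPEAT 3 [
  -- iteration 1/3 --
  FD 2.9: (0,11.8) -> (0,14.7) [heading=90, draw]
  RT 242: heading 90 -> 208
  REPEAT 2 [
    -- iteration 1/2 --
    LT 60: heading 208 -> 268
    FD 7.1: (0,14.7) -> (-0.248,7.604) [heading=268, draw]
    -- iteration 2/2 --
    LT 60: heading 268 -> 328
    FD 7.1: (-0.248,7.604) -> (5.773,3.842) [heading=328, draw]
  ]
  -- iteration 2/3 --
  FD 2.9: (5.773,3.842) -> (8.233,2.305) [heading=328, draw]
  RT 242: heading 328 -> 86
  REPEAT 2 [
    -- iteration 1/2 --
    LT 60: heading 86 -> 146
    FD 7.1: (8.233,2.305) -> (2.347,6.275) [heading=146, draw]
    -- iteration 2/2 --
    LT 60: heading 146 -> 206
    FD 7.1: (2.347,6.275) -> (-4.035,3.163) [heading=206, draw]
  ]
  -- iteration 3/3 --
  FD 2.9: (-4.035,3.163) -> (-6.641,1.892) [heading=206, draw]
  RT 242: heading 206 -> 324
  REPEAT 2 [
    -- iteration 1/2 --
    LT 60: heading 324 -> 24
    FD 7.1: (-6.641,1.892) -> (-0.155,4.78) [heading=24, draw]
    -- iteration 2/2 --
    LT 60: heading 24 -> 84
    FD 7.1: (-0.155,4.78) -> (0.587,11.841) [heading=84, draw]
  ]
]
FD 1.6: (0.587,11.841) -> (0.754,13.432) [heading=84, draw]
LT 150: heading 84 -> 234
RT 26: heading 234 -> 208
RT 90: heading 208 -> 118
Final: pos=(0.754,13.432), heading=118, 12 segment(s) drawn

Segment lengths:
  seg 1: (0,0) -> (0,8.9), length = 8.9
  seg 2: (0,8.9) -> (0,11.8), length = 2.9
  seg 3: (0,11.8) -> (0,14.7), length = 2.9
  seg 4: (0,14.7) -> (-0.248,7.604), length = 7.1
  seg 5: (-0.248,7.604) -> (5.773,3.842), length = 7.1
  seg 6: (5.773,3.842) -> (8.233,2.305), length = 2.9
  seg 7: (8.233,2.305) -> (2.347,6.275), length = 7.1
  seg 8: (2.347,6.275) -> (-4.035,3.163), length = 7.1
  seg 9: (-4.035,3.163) -> (-6.641,1.892), length = 2.9
  seg 10: (-6.641,1.892) -> (-0.155,4.78), length = 7.1
  seg 11: (-0.155,4.78) -> (0.587,11.841), length = 7.1
  seg 12: (0.587,11.841) -> (0.754,13.432), length = 1.6
Total = 64.7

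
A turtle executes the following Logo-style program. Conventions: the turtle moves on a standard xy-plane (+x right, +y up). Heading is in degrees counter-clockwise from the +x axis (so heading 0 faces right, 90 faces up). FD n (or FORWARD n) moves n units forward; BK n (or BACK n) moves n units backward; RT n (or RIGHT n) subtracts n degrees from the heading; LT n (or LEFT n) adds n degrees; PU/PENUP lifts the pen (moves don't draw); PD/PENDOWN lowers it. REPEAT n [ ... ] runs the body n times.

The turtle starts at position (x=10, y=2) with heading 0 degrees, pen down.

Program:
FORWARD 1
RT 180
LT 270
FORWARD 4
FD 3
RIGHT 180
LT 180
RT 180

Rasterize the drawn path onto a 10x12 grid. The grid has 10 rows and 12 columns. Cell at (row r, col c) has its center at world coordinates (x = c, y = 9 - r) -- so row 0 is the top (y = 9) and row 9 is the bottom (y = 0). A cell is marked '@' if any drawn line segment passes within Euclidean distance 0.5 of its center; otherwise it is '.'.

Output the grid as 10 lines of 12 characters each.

Segment 0: (10,2) -> (11,2)
Segment 1: (11,2) -> (11,6)
Segment 2: (11,6) -> (11,9)

Answer: ...........@
...........@
...........@
...........@
...........@
...........@
...........@
..........@@
............
............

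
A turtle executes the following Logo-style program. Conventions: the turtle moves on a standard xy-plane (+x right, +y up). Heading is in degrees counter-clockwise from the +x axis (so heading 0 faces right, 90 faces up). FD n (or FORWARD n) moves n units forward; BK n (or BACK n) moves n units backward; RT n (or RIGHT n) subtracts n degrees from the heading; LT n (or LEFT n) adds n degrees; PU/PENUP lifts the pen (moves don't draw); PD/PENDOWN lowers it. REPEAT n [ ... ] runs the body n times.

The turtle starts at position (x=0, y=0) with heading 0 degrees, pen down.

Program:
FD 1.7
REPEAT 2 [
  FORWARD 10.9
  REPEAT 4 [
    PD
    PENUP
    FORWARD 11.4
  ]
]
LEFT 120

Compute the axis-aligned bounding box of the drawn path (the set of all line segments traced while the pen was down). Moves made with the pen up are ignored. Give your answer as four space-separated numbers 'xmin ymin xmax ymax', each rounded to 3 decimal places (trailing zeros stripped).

Executing turtle program step by step:
Start: pos=(0,0), heading=0, pen down
FD 1.7: (0,0) -> (1.7,0) [heading=0, draw]
REPEAT 2 [
  -- iteration 1/2 --
  FD 10.9: (1.7,0) -> (12.6,0) [heading=0, draw]
  REPEAT 4 [
    -- iteration 1/4 --
    PD: pen down
    PU: pen up
    FD 11.4: (12.6,0) -> (24,0) [heading=0, move]
    -- iteration 2/4 --
    PD: pen down
    PU: pen up
    FD 11.4: (24,0) -> (35.4,0) [heading=0, move]
    -- iteration 3/4 --
    PD: pen down
    PU: pen up
    FD 11.4: (35.4,0) -> (46.8,0) [heading=0, move]
    -- iteration 4/4 --
    PD: pen down
    PU: pen up
    FD 11.4: (46.8,0) -> (58.2,0) [heading=0, move]
  ]
  -- iteration 2/2 --
  FD 10.9: (58.2,0) -> (69.1,0) [heading=0, move]
  REPEAT 4 [
    -- iteration 1/4 --
    PD: pen down
    PU: pen up
    FD 11.4: (69.1,0) -> (80.5,0) [heading=0, move]
    -- iteration 2/4 --
    PD: pen down
    PU: pen up
    FD 11.4: (80.5,0) -> (91.9,0) [heading=0, move]
    -- iteration 3/4 --
    PD: pen down
    PU: pen up
    FD 11.4: (91.9,0) -> (103.3,0) [heading=0, move]
    -- iteration 4/4 --
    PD: pen down
    PU: pen up
    FD 11.4: (103.3,0) -> (114.7,0) [heading=0, move]
  ]
]
LT 120: heading 0 -> 120
Final: pos=(114.7,0), heading=120, 2 segment(s) drawn

Segment endpoints: x in {0, 1.7, 12.6}, y in {0}
xmin=0, ymin=0, xmax=12.6, ymax=0

Answer: 0 0 12.6 0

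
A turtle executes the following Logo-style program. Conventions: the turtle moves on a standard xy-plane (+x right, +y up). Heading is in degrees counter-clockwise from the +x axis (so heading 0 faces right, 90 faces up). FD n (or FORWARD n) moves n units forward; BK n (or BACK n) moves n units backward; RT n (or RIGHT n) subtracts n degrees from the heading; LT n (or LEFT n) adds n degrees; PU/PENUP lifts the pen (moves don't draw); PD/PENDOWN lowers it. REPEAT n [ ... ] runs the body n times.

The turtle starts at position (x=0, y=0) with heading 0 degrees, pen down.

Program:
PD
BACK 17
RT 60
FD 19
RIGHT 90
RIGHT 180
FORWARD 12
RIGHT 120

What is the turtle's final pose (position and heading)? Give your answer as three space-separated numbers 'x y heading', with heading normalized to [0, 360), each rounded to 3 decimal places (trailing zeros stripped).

Answer: 2.892 -10.454 270

Derivation:
Executing turtle program step by step:
Start: pos=(0,0), heading=0, pen down
PD: pen down
BK 17: (0,0) -> (-17,0) [heading=0, draw]
RT 60: heading 0 -> 300
FD 19: (-17,0) -> (-7.5,-16.454) [heading=300, draw]
RT 90: heading 300 -> 210
RT 180: heading 210 -> 30
FD 12: (-7.5,-16.454) -> (2.892,-10.454) [heading=30, draw]
RT 120: heading 30 -> 270
Final: pos=(2.892,-10.454), heading=270, 3 segment(s) drawn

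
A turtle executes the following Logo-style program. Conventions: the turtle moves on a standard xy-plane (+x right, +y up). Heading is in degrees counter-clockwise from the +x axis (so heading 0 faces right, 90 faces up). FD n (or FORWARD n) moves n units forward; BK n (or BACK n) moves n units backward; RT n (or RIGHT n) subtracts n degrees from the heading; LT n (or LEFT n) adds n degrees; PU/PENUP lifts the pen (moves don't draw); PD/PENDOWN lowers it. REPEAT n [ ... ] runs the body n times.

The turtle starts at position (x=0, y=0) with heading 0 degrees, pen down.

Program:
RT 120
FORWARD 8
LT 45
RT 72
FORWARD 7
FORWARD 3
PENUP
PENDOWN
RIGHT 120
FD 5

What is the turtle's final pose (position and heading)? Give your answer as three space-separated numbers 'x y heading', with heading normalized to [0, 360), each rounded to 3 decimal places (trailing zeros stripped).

Executing turtle program step by step:
Start: pos=(0,0), heading=0, pen down
RT 120: heading 0 -> 240
FD 8: (0,0) -> (-4,-6.928) [heading=240, draw]
LT 45: heading 240 -> 285
RT 72: heading 285 -> 213
FD 7: (-4,-6.928) -> (-9.871,-10.741) [heading=213, draw]
FD 3: (-9.871,-10.741) -> (-12.387,-12.375) [heading=213, draw]
PU: pen up
PD: pen down
RT 120: heading 213 -> 93
FD 5: (-12.387,-12.375) -> (-12.648,-7.381) [heading=93, draw]
Final: pos=(-12.648,-7.381), heading=93, 4 segment(s) drawn

Answer: -12.648 -7.381 93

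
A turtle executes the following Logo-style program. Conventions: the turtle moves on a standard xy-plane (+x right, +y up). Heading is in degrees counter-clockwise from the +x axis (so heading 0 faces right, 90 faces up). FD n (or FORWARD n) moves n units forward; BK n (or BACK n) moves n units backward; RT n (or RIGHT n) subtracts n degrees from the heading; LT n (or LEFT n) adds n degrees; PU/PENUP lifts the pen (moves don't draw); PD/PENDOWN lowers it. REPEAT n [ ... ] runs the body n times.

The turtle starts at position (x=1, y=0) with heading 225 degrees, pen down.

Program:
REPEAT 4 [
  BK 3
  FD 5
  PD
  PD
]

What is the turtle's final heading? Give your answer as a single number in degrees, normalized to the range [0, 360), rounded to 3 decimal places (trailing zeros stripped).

Executing turtle program step by step:
Start: pos=(1,0), heading=225, pen down
REPEAT 4 [
  -- iteration 1/4 --
  BK 3: (1,0) -> (3.121,2.121) [heading=225, draw]
  FD 5: (3.121,2.121) -> (-0.414,-1.414) [heading=225, draw]
  PD: pen down
  PD: pen down
  -- iteration 2/4 --
  BK 3: (-0.414,-1.414) -> (1.707,0.707) [heading=225, draw]
  FD 5: (1.707,0.707) -> (-1.828,-2.828) [heading=225, draw]
  PD: pen down
  PD: pen down
  -- iteration 3/4 --
  BK 3: (-1.828,-2.828) -> (0.293,-0.707) [heading=225, draw]
  FD 5: (0.293,-0.707) -> (-3.243,-4.243) [heading=225, draw]
  PD: pen down
  PD: pen down
  -- iteration 4/4 --
  BK 3: (-3.243,-4.243) -> (-1.121,-2.121) [heading=225, draw]
  FD 5: (-1.121,-2.121) -> (-4.657,-5.657) [heading=225, draw]
  PD: pen down
  PD: pen down
]
Final: pos=(-4.657,-5.657), heading=225, 8 segment(s) drawn

Answer: 225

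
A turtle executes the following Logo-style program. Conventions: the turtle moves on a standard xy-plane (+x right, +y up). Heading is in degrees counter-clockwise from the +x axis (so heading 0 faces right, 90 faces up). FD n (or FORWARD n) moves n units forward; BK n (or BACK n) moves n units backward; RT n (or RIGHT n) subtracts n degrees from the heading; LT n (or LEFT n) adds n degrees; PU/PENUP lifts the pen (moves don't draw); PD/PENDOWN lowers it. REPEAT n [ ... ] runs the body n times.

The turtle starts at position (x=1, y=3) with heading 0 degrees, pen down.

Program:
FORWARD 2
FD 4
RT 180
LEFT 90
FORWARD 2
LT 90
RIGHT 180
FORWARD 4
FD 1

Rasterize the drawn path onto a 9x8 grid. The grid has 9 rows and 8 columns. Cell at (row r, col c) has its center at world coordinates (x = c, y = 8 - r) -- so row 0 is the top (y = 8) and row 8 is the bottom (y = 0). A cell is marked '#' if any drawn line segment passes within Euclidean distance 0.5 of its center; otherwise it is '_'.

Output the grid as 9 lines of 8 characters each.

Answer: ________
________
________
________
________
_#######
_______#
__######
________

Derivation:
Segment 0: (1,3) -> (3,3)
Segment 1: (3,3) -> (7,3)
Segment 2: (7,3) -> (7,1)
Segment 3: (7,1) -> (3,1)
Segment 4: (3,1) -> (2,1)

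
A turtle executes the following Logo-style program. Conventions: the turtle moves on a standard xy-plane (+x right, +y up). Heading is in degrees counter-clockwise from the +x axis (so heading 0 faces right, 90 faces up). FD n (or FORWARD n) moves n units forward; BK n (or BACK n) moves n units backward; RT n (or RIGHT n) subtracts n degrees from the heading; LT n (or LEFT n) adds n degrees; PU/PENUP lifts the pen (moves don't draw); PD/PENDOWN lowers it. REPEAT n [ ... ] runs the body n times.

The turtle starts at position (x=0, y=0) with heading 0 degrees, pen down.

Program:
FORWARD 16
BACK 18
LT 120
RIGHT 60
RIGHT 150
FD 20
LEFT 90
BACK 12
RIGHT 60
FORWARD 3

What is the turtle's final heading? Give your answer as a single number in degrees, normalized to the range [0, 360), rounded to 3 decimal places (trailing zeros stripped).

Answer: 300

Derivation:
Executing turtle program step by step:
Start: pos=(0,0), heading=0, pen down
FD 16: (0,0) -> (16,0) [heading=0, draw]
BK 18: (16,0) -> (-2,0) [heading=0, draw]
LT 120: heading 0 -> 120
RT 60: heading 120 -> 60
RT 150: heading 60 -> 270
FD 20: (-2,0) -> (-2,-20) [heading=270, draw]
LT 90: heading 270 -> 0
BK 12: (-2,-20) -> (-14,-20) [heading=0, draw]
RT 60: heading 0 -> 300
FD 3: (-14,-20) -> (-12.5,-22.598) [heading=300, draw]
Final: pos=(-12.5,-22.598), heading=300, 5 segment(s) drawn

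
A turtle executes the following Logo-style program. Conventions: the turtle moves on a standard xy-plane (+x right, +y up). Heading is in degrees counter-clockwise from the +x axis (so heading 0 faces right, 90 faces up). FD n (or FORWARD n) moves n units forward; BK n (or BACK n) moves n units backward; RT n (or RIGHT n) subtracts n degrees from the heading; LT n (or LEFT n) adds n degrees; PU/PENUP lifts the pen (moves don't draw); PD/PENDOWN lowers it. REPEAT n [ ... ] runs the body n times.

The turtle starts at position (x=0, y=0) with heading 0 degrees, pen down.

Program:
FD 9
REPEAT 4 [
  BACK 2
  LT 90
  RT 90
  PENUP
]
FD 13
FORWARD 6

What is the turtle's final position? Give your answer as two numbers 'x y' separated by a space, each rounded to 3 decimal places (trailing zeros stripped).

Executing turtle program step by step:
Start: pos=(0,0), heading=0, pen down
FD 9: (0,0) -> (9,0) [heading=0, draw]
REPEAT 4 [
  -- iteration 1/4 --
  BK 2: (9,0) -> (7,0) [heading=0, draw]
  LT 90: heading 0 -> 90
  RT 90: heading 90 -> 0
  PU: pen up
  -- iteration 2/4 --
  BK 2: (7,0) -> (5,0) [heading=0, move]
  LT 90: heading 0 -> 90
  RT 90: heading 90 -> 0
  PU: pen up
  -- iteration 3/4 --
  BK 2: (5,0) -> (3,0) [heading=0, move]
  LT 90: heading 0 -> 90
  RT 90: heading 90 -> 0
  PU: pen up
  -- iteration 4/4 --
  BK 2: (3,0) -> (1,0) [heading=0, move]
  LT 90: heading 0 -> 90
  RT 90: heading 90 -> 0
  PU: pen up
]
FD 13: (1,0) -> (14,0) [heading=0, move]
FD 6: (14,0) -> (20,0) [heading=0, move]
Final: pos=(20,0), heading=0, 2 segment(s) drawn

Answer: 20 0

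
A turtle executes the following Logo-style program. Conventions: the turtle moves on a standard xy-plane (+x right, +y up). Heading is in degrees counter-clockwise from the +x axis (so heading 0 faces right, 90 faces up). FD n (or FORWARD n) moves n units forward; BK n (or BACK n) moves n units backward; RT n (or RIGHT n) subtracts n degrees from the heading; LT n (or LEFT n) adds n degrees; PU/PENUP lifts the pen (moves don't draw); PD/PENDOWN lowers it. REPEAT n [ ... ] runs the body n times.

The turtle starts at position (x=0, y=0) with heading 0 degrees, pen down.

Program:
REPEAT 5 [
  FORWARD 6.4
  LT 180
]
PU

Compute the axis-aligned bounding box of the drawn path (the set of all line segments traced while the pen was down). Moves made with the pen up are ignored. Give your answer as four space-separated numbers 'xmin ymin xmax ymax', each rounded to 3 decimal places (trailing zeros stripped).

Answer: 0 0 6.4 0

Derivation:
Executing turtle program step by step:
Start: pos=(0,0), heading=0, pen down
REPEAT 5 [
  -- iteration 1/5 --
  FD 6.4: (0,0) -> (6.4,0) [heading=0, draw]
  LT 180: heading 0 -> 180
  -- iteration 2/5 --
  FD 6.4: (6.4,0) -> (0,0) [heading=180, draw]
  LT 180: heading 180 -> 0
  -- iteration 3/5 --
  FD 6.4: (0,0) -> (6.4,0) [heading=0, draw]
  LT 180: heading 0 -> 180
  -- iteration 4/5 --
  FD 6.4: (6.4,0) -> (0,0) [heading=180, draw]
  LT 180: heading 180 -> 0
  -- iteration 5/5 --
  FD 6.4: (0,0) -> (6.4,0) [heading=0, draw]
  LT 180: heading 0 -> 180
]
PU: pen up
Final: pos=(6.4,0), heading=180, 5 segment(s) drawn

Segment endpoints: x in {0, 6.4}, y in {0, 0, 0, 0, 0}
xmin=0, ymin=0, xmax=6.4, ymax=0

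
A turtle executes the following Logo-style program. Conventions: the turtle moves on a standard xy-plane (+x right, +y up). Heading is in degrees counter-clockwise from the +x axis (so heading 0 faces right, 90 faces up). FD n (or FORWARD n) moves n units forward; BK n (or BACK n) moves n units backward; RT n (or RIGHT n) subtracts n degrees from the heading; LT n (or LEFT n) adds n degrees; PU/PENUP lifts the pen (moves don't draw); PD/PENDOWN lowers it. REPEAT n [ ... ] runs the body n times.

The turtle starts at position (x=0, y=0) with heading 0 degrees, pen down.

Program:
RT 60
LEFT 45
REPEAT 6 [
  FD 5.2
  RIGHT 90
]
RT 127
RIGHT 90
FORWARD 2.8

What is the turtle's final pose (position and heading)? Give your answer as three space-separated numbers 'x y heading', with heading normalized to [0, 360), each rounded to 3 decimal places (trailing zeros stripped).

Executing turtle program step by step:
Start: pos=(0,0), heading=0, pen down
RT 60: heading 0 -> 300
LT 45: heading 300 -> 345
REPEAT 6 [
  -- iteration 1/6 --
  FD 5.2: (0,0) -> (5.023,-1.346) [heading=345, draw]
  RT 90: heading 345 -> 255
  -- iteration 2/6 --
  FD 5.2: (5.023,-1.346) -> (3.677,-6.369) [heading=255, draw]
  RT 90: heading 255 -> 165
  -- iteration 3/6 --
  FD 5.2: (3.677,-6.369) -> (-1.346,-5.023) [heading=165, draw]
  RT 90: heading 165 -> 75
  -- iteration 4/6 --
  FD 5.2: (-1.346,-5.023) -> (0,0) [heading=75, draw]
  RT 90: heading 75 -> 345
  -- iteration 5/6 --
  FD 5.2: (0,0) -> (5.023,-1.346) [heading=345, draw]
  RT 90: heading 345 -> 255
  -- iteration 6/6 --
  FD 5.2: (5.023,-1.346) -> (3.677,-6.369) [heading=255, draw]
  RT 90: heading 255 -> 165
]
RT 127: heading 165 -> 38
RT 90: heading 38 -> 308
FD 2.8: (3.677,-6.369) -> (5.401,-8.575) [heading=308, draw]
Final: pos=(5.401,-8.575), heading=308, 7 segment(s) drawn

Answer: 5.401 -8.575 308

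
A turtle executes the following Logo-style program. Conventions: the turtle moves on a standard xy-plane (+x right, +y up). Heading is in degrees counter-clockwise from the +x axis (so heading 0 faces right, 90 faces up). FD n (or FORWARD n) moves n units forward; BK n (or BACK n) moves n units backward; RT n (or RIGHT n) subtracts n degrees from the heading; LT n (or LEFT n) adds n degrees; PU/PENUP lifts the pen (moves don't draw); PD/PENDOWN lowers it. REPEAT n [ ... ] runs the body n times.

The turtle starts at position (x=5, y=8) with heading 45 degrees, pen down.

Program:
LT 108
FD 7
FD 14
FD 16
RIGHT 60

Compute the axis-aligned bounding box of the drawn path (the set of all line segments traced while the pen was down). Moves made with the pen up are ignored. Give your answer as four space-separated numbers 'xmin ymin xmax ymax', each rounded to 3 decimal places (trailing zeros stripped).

Answer: -27.967 8 5 24.798

Derivation:
Executing turtle program step by step:
Start: pos=(5,8), heading=45, pen down
LT 108: heading 45 -> 153
FD 7: (5,8) -> (-1.237,11.178) [heading=153, draw]
FD 14: (-1.237,11.178) -> (-13.711,17.534) [heading=153, draw]
FD 16: (-13.711,17.534) -> (-27.967,24.798) [heading=153, draw]
RT 60: heading 153 -> 93
Final: pos=(-27.967,24.798), heading=93, 3 segment(s) drawn

Segment endpoints: x in {-27.967, -13.711, -1.237, 5}, y in {8, 11.178, 17.534, 24.798}
xmin=-27.967, ymin=8, xmax=5, ymax=24.798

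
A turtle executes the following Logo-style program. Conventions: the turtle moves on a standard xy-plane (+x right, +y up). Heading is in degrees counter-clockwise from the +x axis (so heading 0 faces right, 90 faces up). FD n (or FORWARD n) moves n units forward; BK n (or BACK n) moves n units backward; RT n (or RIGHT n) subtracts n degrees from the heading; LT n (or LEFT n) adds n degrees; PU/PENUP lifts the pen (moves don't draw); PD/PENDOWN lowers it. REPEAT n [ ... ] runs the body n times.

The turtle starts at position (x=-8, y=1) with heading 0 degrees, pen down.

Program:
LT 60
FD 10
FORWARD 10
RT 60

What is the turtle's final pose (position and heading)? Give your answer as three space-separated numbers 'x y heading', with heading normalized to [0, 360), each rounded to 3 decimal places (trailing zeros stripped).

Answer: 2 18.321 0

Derivation:
Executing turtle program step by step:
Start: pos=(-8,1), heading=0, pen down
LT 60: heading 0 -> 60
FD 10: (-8,1) -> (-3,9.66) [heading=60, draw]
FD 10: (-3,9.66) -> (2,18.321) [heading=60, draw]
RT 60: heading 60 -> 0
Final: pos=(2,18.321), heading=0, 2 segment(s) drawn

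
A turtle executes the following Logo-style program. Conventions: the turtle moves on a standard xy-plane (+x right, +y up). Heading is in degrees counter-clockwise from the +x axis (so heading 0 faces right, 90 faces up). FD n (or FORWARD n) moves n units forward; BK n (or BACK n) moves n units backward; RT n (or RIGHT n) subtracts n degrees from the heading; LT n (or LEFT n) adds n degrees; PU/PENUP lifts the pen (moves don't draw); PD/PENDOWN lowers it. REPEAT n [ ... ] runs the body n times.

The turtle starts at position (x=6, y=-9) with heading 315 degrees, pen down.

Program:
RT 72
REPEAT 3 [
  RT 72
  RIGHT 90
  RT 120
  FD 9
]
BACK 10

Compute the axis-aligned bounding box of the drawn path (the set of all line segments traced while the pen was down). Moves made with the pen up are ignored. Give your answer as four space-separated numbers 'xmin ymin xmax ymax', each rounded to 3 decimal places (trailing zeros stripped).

Answer: 6 -14.664 20.443 -0.981

Derivation:
Executing turtle program step by step:
Start: pos=(6,-9), heading=315, pen down
RT 72: heading 315 -> 243
REPEAT 3 [
  -- iteration 1/3 --
  RT 72: heading 243 -> 171
  RT 90: heading 171 -> 81
  RT 120: heading 81 -> 321
  FD 9: (6,-9) -> (12.994,-14.664) [heading=321, draw]
  -- iteration 2/3 --
  RT 72: heading 321 -> 249
  RT 90: heading 249 -> 159
  RT 120: heading 159 -> 39
  FD 9: (12.994,-14.664) -> (19.989,-9) [heading=39, draw]
  -- iteration 3/3 --
  RT 72: heading 39 -> 327
  RT 90: heading 327 -> 237
  RT 120: heading 237 -> 117
  FD 9: (19.989,-9) -> (15.903,-0.981) [heading=117, draw]
]
BK 10: (15.903,-0.981) -> (20.443,-9.891) [heading=117, draw]
Final: pos=(20.443,-9.891), heading=117, 4 segment(s) drawn

Segment endpoints: x in {6, 12.994, 15.903, 19.989, 20.443}, y in {-14.664, -9.891, -9, -9, -0.981}
xmin=6, ymin=-14.664, xmax=20.443, ymax=-0.981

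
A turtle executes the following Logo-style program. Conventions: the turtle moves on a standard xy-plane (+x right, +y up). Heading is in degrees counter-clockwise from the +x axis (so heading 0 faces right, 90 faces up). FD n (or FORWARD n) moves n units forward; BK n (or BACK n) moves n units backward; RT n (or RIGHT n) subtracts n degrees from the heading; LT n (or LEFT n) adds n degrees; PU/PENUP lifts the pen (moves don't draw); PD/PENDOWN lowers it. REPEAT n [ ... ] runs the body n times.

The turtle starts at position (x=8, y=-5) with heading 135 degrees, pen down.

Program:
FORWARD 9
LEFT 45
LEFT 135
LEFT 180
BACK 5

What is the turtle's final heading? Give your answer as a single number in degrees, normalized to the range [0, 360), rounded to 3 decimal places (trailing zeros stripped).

Answer: 135

Derivation:
Executing turtle program step by step:
Start: pos=(8,-5), heading=135, pen down
FD 9: (8,-5) -> (1.636,1.364) [heading=135, draw]
LT 45: heading 135 -> 180
LT 135: heading 180 -> 315
LT 180: heading 315 -> 135
BK 5: (1.636,1.364) -> (5.172,-2.172) [heading=135, draw]
Final: pos=(5.172,-2.172), heading=135, 2 segment(s) drawn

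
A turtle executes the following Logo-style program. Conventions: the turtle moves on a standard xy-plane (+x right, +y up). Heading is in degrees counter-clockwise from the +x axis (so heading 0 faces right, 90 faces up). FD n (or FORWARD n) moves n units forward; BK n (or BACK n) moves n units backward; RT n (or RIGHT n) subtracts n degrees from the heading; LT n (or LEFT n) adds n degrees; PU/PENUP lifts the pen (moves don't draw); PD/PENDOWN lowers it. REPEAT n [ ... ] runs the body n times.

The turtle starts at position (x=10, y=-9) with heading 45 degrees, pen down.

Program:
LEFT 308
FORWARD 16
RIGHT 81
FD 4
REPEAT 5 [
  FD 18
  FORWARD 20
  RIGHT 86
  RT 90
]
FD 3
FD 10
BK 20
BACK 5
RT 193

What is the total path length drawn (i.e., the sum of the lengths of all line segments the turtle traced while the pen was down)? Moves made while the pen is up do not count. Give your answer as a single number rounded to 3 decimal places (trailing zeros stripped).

Answer: 248

Derivation:
Executing turtle program step by step:
Start: pos=(10,-9), heading=45, pen down
LT 308: heading 45 -> 353
FD 16: (10,-9) -> (25.881,-10.95) [heading=353, draw]
RT 81: heading 353 -> 272
FD 4: (25.881,-10.95) -> (26.02,-14.947) [heading=272, draw]
REPEAT 5 [
  -- iteration 1/5 --
  FD 18: (26.02,-14.947) -> (26.649,-32.937) [heading=272, draw]
  FD 20: (26.649,-32.937) -> (27.347,-52.924) [heading=272, draw]
  RT 86: heading 272 -> 186
  RT 90: heading 186 -> 96
  -- iteration 2/5 --
  FD 18: (27.347,-52.924) -> (25.465,-35.023) [heading=96, draw]
  FD 20: (25.465,-35.023) -> (23.374,-15.132) [heading=96, draw]
  RT 86: heading 96 -> 10
  RT 90: heading 10 -> 280
  -- iteration 3/5 --
  FD 18: (23.374,-15.132) -> (26.5,-32.859) [heading=280, draw]
  FD 20: (26.5,-32.859) -> (29.973,-52.555) [heading=280, draw]
  RT 86: heading 280 -> 194
  RT 90: heading 194 -> 104
  -- iteration 4/5 --
  FD 18: (29.973,-52.555) -> (25.618,-35.09) [heading=104, draw]
  FD 20: (25.618,-35.09) -> (20.78,-15.684) [heading=104, draw]
  RT 86: heading 104 -> 18
  RT 90: heading 18 -> 288
  -- iteration 5/5 --
  FD 18: (20.78,-15.684) -> (26.342,-32.803) [heading=288, draw]
  FD 20: (26.342,-32.803) -> (32.523,-51.824) [heading=288, draw]
  RT 86: heading 288 -> 202
  RT 90: heading 202 -> 112
]
FD 3: (32.523,-51.824) -> (31.399,-49.043) [heading=112, draw]
FD 10: (31.399,-49.043) -> (27.653,-39.771) [heading=112, draw]
BK 20: (27.653,-39.771) -> (35.145,-58.314) [heading=112, draw]
BK 5: (35.145,-58.314) -> (37.018,-62.95) [heading=112, draw]
RT 193: heading 112 -> 279
Final: pos=(37.018,-62.95), heading=279, 16 segment(s) drawn

Segment lengths:
  seg 1: (10,-9) -> (25.881,-10.95), length = 16
  seg 2: (25.881,-10.95) -> (26.02,-14.947), length = 4
  seg 3: (26.02,-14.947) -> (26.649,-32.937), length = 18
  seg 4: (26.649,-32.937) -> (27.347,-52.924), length = 20
  seg 5: (27.347,-52.924) -> (25.465,-35.023), length = 18
  seg 6: (25.465,-35.023) -> (23.374,-15.132), length = 20
  seg 7: (23.374,-15.132) -> (26.5,-32.859), length = 18
  seg 8: (26.5,-32.859) -> (29.973,-52.555), length = 20
  seg 9: (29.973,-52.555) -> (25.618,-35.09), length = 18
  seg 10: (25.618,-35.09) -> (20.78,-15.684), length = 20
  seg 11: (20.78,-15.684) -> (26.342,-32.803), length = 18
  seg 12: (26.342,-32.803) -> (32.523,-51.824), length = 20
  seg 13: (32.523,-51.824) -> (31.399,-49.043), length = 3
  seg 14: (31.399,-49.043) -> (27.653,-39.771), length = 10
  seg 15: (27.653,-39.771) -> (35.145,-58.314), length = 20
  seg 16: (35.145,-58.314) -> (37.018,-62.95), length = 5
Total = 248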